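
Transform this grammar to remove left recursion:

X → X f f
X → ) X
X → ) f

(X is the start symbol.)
X is directly left-recursive. The standard transformation for
  A → A α₁ | ... | A α_m | β₁ | ... | β_n
is
  A  → β₁ A' | ... | β_n A'
  A' → α₁ A' | ... | α_m A' | ε

X → ) X becomes X → ) X X'
X → ) f becomes X → ) f X'
X → X f f becomes X' → f f X'
Add X' → ε

Resulting grammar:
X → ) X X'
X → ) f X'
X' → f f X'
X' → ε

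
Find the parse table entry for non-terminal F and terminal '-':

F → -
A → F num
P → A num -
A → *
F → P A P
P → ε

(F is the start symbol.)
To find M[F, '-'], we find productions for F where '-' is in the predict set (PREDICT(N → α) = (FIRST(α) \ {ε}) ∪ (FOLLOW(N) if α ⇒* ε)).

Relevant sets:
  FIRST(P) = { '*', '-', ε }
  FIRST(A) = { '*', '-' }

F → -: PREDICT = { '-' }
  '-' is in predict set, so this production goes in M[F, '-']
F → P A P: PREDICT = { '*', '-' }
  '-' is in predict set, so this production goes in M[F, '-']

M[F, '-'] = F → -, F → P A P  (a multiply-defined cell — the grammar is not LL(1))

Answer: F → -, F → P A P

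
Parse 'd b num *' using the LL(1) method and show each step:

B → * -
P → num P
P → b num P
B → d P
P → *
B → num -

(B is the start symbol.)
LL(1) parsing maintains a stack (initially the start symbol over $) and the input. At each step: if the stack top is a terminal, match it against the current input token; if it is a non-terminal N, replace it with the RHS of M[N, lookahead] (the unique production whose predict set contains the lookahead).

Stack is shown with the top on the left.

Stack      Input        Action
------------------------------
B $        d b num * $  output B → d P
d P $      d b num * $  match 'd'
P $        b num * $    output P → b num P
b num P $  b num * $    match 'b'
num P $    num * $      match 'num'
P $        * $          output P → *
* $        * $          match '*'
$          $            accept

The string is accepted.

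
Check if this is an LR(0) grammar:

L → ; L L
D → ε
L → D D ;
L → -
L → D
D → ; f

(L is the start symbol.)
No. Shift-reduce conflict between [D → .] and [D → . ; f]

Augment with L' → L and build the canonical LR(0) collection (I0 = CLOSURE({[L' → . L]}), then GOTO on every symbol after a dot until no new states appear). It has 11 states:
  I0: { [D → . ; f], [D → .], [L → . -], [L → . ; L L], [L → . D D ;], [L → . D], [L' → . L] }  — shift, reduce
  I1: { [L → - .] }  — reduce
  I2: { [D → . ; f], [D → .], [D → ; . f], [L → . -], [L → . ; L L], [L → . D D ;], [L → . D], [L → ; . L L] }  — shift, reduce
  I3: { [D → . ; f], [D → .], [L → D . D ;], [L → D .] }  — shift, 2 reduces
  I4: { [L' → L .] }  — accept
  I5: { [D → ; . f] }  — shift
  I6: { [L → D D . ;] }  — shift
  I7: { [L → D D ; .] }  — reduce
  I8: { [D → ; f .] }  — reduce
  I9: { [D → . ; f], [D → .], [L → . -], [L → . ; L L], [L → . D D ;], [L → . D], [L → ; L . L] }  — shift, reduce
  I10: { [L → ; L L .] }  — reduce

Conflict in state I0:
  Shift-reduce conflict between [D → .] and [D → . ; f]
So the grammar is NOT LR(0).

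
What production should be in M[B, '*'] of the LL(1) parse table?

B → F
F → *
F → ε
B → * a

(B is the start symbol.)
B → F, B → * a

To find M[B, '*'], we find productions for B where '*' is in the predict set (PREDICT(N → α) = (FIRST(α) \ {ε}) ∪ (FOLLOW(N) if α ⇒* ε)).

Relevant sets:
  FIRST(F) = { '*', ε }
  FOLLOW(B) = { $ }

B → F: PREDICT = { $, '*' }
  '*' is in predict set, so this production goes in M[B, '*']
B → * a: PREDICT = { '*' }
  '*' is in predict set, so this production goes in M[B, '*']

M[B, '*'] = B → F, B → * a  (a multiply-defined cell — the grammar is not LL(1))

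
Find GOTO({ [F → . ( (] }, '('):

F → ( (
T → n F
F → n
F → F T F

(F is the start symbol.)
{ [F → ( . (] }

GOTO(I, '(') = CLOSURE({ [A → αX.β] : [A → α.Xβ] ∈ I, X = '(' })

Items with dot before '(', with the dot advanced:
  [F → . ( (] → [F → ( . (]
Closure adds nothing (no advanced item has the dot before a non-terminal).

GOTO = { [F → ( . (] }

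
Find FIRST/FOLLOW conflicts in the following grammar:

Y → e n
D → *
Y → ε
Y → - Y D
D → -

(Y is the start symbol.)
Nullable non-terminals: Y.

Y: nullable alternative(s) Y → ε; FOLLOW(Y) = { $, '*', '-' }
  Y → e n: FIRST \ {ε} = { 'e' } — disjoint from FOLLOW(Y)
  Y → ε: FIRST \ {ε} = { } — this is the only nullable alternative, skip
  Y → - Y D: FIRST \ {ε} = { '-' } — overlaps FOLLOW(Y) on { '-' }: CONFLICT

D has no nullable alternative, so no FIRST/FOLLOW check is needed there.

So the grammar has 1 FIRST/FOLLOW conflict (marked CONFLICT above).

Answer: Yes. Y → '-' Y D with FOLLOW(Y) on { '-' }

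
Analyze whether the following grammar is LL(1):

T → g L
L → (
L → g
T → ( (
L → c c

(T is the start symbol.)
Yes, the grammar is LL(1).

A grammar is LL(1) if for each non-terminal N with multiple productions, the predict sets of those productions are pairwise disjoint, where PREDICT(N → α) = (FIRST(α) \ {ε}) ∪ (FOLLOW(N) if α ⇒* ε).

For T:
  PREDICT(T → g L) = { 'g' }
  PREDICT(T → '(' '(') = { '(' }
For L:
  PREDICT(L → '(') = { '(' }
  PREDICT(L → g) = { 'g' }
  PREDICT(L → c c) = { 'c' }

All predict sets are disjoint. The grammar IS LL(1).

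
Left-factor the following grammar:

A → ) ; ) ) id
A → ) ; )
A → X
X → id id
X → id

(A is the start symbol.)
A → ) ; ) A'
A' → ) id
A' → ε
A → X
X → id X'
X' → id
X' → ε

Left-factoring transforms A → αβ₁ | αβ₂ into A → αA' and A' → β₁ | β₂
(α is the longest common prefix among the alternatives). Repeat until
no nonterminal has two alternatives with a common prefix.

Round 1: A has alternatives sharing prefix ') ; )'. Introduce A': A → ) ; ) A'
  Add: A' → ) id
  Add: A' → ε

Round 2: X has alternatives sharing prefix 'id'. Introduce X': X → id X'
  Add: X' → id
  Add: X' → ε

No remaining common prefixes — done.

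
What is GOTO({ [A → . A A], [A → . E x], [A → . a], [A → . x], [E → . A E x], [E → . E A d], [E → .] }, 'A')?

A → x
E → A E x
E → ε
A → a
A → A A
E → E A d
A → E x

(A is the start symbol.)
{ [A → . A A], [A → . E x], [A → . a], [A → . x], [A → A . A], [E → . A E x], [E → . E A d], [E → .], [E → A . E x] }

GOTO(I, 'A') = CLOSURE({ [A → αX.β] : [A → α.Xβ] ∈ I, X = 'A' })

Items with dot before 'A', with the dot advanced:
  [A → . A A] → [A → A . A]
  [E → . A E x] → [E → A . E x]
Closure of the advanced items:
  [A → A . A] has the dot before A: add [A → . x], [A → . a], [A → . A A], [A → . E x]
  [E → A . E x] has the dot before E: add [E → . A E x], [E → .], [E → . E A d]

GOTO = { [A → . A A], [A → . E x], [A → . a], [A → . x], [A → A . A], [E → . A E x], [E → . E A d], [E → .], [E → A . E x] }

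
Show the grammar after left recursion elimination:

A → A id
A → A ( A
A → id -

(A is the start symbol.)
A is directly left-recursive. The standard transformation for
  A → A α₁ | ... | A α_m | β₁ | ... | β_n
is
  A  → β₁ A' | ... | β_n A'
  A' → α₁ A' | ... | α_m A' | ε

A → id - becomes A → id - A'
A → A id becomes A' → id A'
A → A ( A becomes A' → ( A A'
Add A' → ε

Resulting grammar:
A → id - A'
A' → id A'
A' → ( A A'
A' → ε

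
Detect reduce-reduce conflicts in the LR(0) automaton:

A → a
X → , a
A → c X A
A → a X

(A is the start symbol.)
A reduce-reduce conflict occurs when an LR(0) state has two complete items [A → α .] and [B → β .] — both call for a reduction, and with no lookahead the parser cannot choose between them.

Augment with A' → A and build the canonical LR(0) collection (I0 = CLOSURE({[A' → . A]}), then GOTO on every symbol after a dot until no new states appear). It has 9 states:
  I0: { [A → . a X], [A → . a], [A → . c X A], [A' → . A] }  — shift
  I1: { [A' → A .] }  — accept
  I2: { [A → a . X], [A → a .], [X → . , a] }  — shift, reduce
  I3: { [A → c . X A], [X → . , a] }  — shift
  I4: { [X → , . a] }  — shift
  I5: { [A → . a X], [A → . a], [A → . c X A], [A → c X . A] }  — shift
  I6: { [A → c X A .] }  — reduce
  I7: { [X → , a .] }  — reduce
  I8: { [A → a X .] }  — reduce

No state contains more than one complete item.

Answer: No reduce-reduce conflicts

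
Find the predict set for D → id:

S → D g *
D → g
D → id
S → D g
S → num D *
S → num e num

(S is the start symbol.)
PREDICT(D → id) = (FIRST(RHS) \ {ε}) ∪ (FOLLOW(D) if ε ∈ FIRST(RHS), i.e. RHS ⇒* ε)
FIRST(id) = { 'id' }
ε ∉ FIRST(id), so FOLLOW(D) is not added.
PREDICT(D → id) = { 'id' }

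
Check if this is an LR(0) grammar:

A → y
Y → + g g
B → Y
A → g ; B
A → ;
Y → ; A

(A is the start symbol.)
Augment with A' → A and build the canonical LR(0) collection (I0 = CLOSURE({[A' → . A]}), then GOTO on every symbol after a dot until no new states appear). It has 13 states:
  I0: { [A → . ;], [A → . g ; B], [A → . y], [A' → . A] }  — shift
  I1: { [A → ; .] }  — reduce
  I2: { [A' → A .] }  — accept
  I3: { [A → g . ; B] }  — shift
  I4: { [A → y .] }  — reduce
  I5: { [A → g ; . B], [B → . Y], [Y → . + g g], [Y → . ; A] }  — shift
  I6: { [Y → + . g g] }  — shift
  I7: { [A → . ;], [A → . g ; B], [A → . y], [Y → ; . A] }  — shift
  I8: { [A → g ; B .] }  — reduce
  I9: { [B → Y .] }  — reduce
  I10: { [Y → ; A .] }  — reduce
  I11: { [Y → + g . g] }  — shift
  I12: { [Y → + g g .] }  — reduce

Every state is either a pure shift/goto state or contains exactly one complete item and nothing to shift — no conflicts. The grammar is LR(0).

Answer: Yes, the grammar is LR(0)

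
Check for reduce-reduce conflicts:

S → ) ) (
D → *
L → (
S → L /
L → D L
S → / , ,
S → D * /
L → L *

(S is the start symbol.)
Augment with S' → S and build the canonical LR(0) collection (I0 = CLOSURE({[S' → . S]}), then GOTO on every symbol after a dot until no new states appear). It has 18 states:
  I0: { [D → . *], [L → . (], [L → . D L], [L → . L *], [S → . ) ) (], [S → . / , ,], [S → . D * /], [S → . L /], [S' → . S] }  — shift
  I1: { [L → ( .] }  — reduce
  I2: { [S → ) . ) (] }  — shift
  I3: { [D → * .] }  — reduce
  I4: { [S → / . , ,] }  — shift
  I5: { [D → . *], [L → . (], [L → . D L], [L → . L *], [L → D . L], [S → D . * /] }  — shift
  I6: { [L → L . *], [S → L . /] }  — shift
  I7: { [S' → S .] }  — accept
  I8: { [L → L * .] }  — reduce
  I9: { [S → L / .] }  — reduce
  I10: { [D → * .], [S → D * . /] }  — shift, reduce
  I11: { [D → . *], [L → . (], [L → . D L], [L → . L *], [L → D . L] }  — shift
  I12: { [L → D L .], [L → L . *] }  — shift, reduce
  I13: { [S → D * / .] }  — reduce
  I14: { [S → / , . ,] }  — shift
  I15: { [S → / , , .] }  — reduce
  I16: { [S → ) ) . (] }  — shift
  I17: { [S → ) ) ( .] }  — reduce

No state contains more than one complete item.

Answer: No reduce-reduce conflicts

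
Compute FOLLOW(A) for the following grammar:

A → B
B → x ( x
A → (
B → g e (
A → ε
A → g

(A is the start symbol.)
A is the start symbol, so $ ∈ FOLLOW(A).
A does not occur on any right-hand side.

Taking the union: FOLLOW(A) = { $ }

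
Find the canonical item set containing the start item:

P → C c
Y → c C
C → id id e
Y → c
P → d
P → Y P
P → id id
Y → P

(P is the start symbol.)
First, augment the grammar with P' → P
I₀ = CLOSURE({ [P' → . P] }):
  [P' → . P] has the dot before P: add [P → . C c], [P → . d], [P → . Y P], [P → . id id]
  [P → . C c] has the dot before C: add [C → . id id e]
  [P → . Y P] has the dot before Y: add [Y → . c C], [Y → . c], [Y → . P]
No further items can be added.

I₀ = { [C → . id id e], [P → . C c], [P → . Y P], [P → . d], [P → . id id], [P' → . P], [Y → . P], [Y → . c C], [Y → . c] }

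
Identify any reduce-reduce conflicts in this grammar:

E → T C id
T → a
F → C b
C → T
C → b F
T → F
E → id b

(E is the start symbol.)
Yes — I9: [C → b F .] vs [T → F .]

Augment with E' → E and build the canonical LR(0) collection (I0 = CLOSURE({[E' → . E]}), then GOTO on every symbol after a dot until no new states appear). It has 14 states:
  I0: { [C → . T], [C → . b F], [E → . T C id], [E → . id b], [E' → . E], [F → . C b], [T → . F], [T → . a] }  — shift
  I1: { [F → C . b] }  — shift
  I2: { [E' → E .] }  — accept
  I3: { [T → F .] }  — reduce
  I4: { [C → . T], [C → . b F], [C → T .], [E → T . C id], [F → . C b], [T → . F], [T → . a] }  — shift, reduce
  I5: { [T → a .] }  — reduce
  I6: { [C → . T], [C → . b F], [C → b . F], [F → . C b], [T → . F], [T → . a] }  — shift
  I7: { [E → id . b] }  — shift
  I8: { [E → id b .] }  — reduce
  I9: { [C → b F .], [T → F .] }  — 2 reduces
  I10: { [C → T .] }  — reduce
  I11: { [E → T C . id], [F → C . b] }  — shift
  I12: { [F → C b .] }  — reduce
  I13: { [E → T C id .] }  — reduce

I9 contains complete items [C → b F .], [T → F .] — reduce-reduce conflict.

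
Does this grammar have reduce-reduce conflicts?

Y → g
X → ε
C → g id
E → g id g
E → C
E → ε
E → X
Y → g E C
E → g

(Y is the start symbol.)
Augment with Y' → Y and build the canonical LR(0) collection (I0 = CLOSURE({[Y' → . Y]}), then GOTO on every symbol after a dot until no new states appear). It has 12 states:
  I0: { [Y → . g E C], [Y → . g], [Y' → . Y] }  — shift
  I1: { [Y' → Y .] }  — accept
  I2: { [C → . g id], [E → . C], [E → . X], [E → . g id g], [E → . g], [E → .], [X → .], [Y → g . E C], [Y → g .] }  — shift, 3 reduces
  I3: { [E → C .] }  — reduce
  I4: { [C → . g id], [Y → g E . C] }  — shift
  I5: { [E → X .] }  — reduce
  I6: { [C → g . id], [E → g . id g], [E → g .] }  — shift, reduce
  I7: { [C → g id .], [E → g id . g] }  — shift, reduce
  I8: { [E → g id g .] }  — reduce
  I9: { [Y → g E C .] }  — reduce
  I10: { [C → g . id] }  — shift
  I11: { [C → g id .] }  — reduce

I2 contains complete items [E → .], [X → .], [Y → g .] — reduce-reduce conflict.

Answer: Yes — I2: [E → .] vs [X → .]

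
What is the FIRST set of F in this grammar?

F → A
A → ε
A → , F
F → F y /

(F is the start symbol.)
FIRST sets of the other non-terminals involved (by the same procedure, iterated to a fixed point):
  FIRST(A) = { ',', ε }

From F → A:
  - A is a non-terminal: add FIRST(A) \ {ε} = { ',' }
    A is nullable and nothing follows, so the whole right-hand side can vanish: ε ∈ FIRST(F)
From F → F y /:
  - F is the symbol being defined: contributes nothing new
    F is nullable, so continue to the next symbol
  - y is a terminal: add 'y' and stop

Collecting: FIRST(F) = { ',', 'y', ε }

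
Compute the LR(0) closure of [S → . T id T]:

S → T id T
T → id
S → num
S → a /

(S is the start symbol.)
{ [S → . T id T], [T → . id] }

To compute CLOSURE, for each item [A → α.Bβ] where B is a non-terminal, add [B → .γ] for all productions B → γ; repeat for the newly added items until nothing changes.

Start with: [S → . T id T]
  [S → . T id T] has the dot before T: add [T → . id]
No further items can be added.

CLOSURE = { [S → . T id T], [T → . id] }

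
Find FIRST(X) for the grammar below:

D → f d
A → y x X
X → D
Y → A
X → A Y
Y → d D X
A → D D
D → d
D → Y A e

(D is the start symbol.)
FIRST sets of the other non-terminals involved (by the same procedure, iterated to a fixed point):
  FIRST(D) = { 'd', 'f', 'y' }
  FIRST(A) = { 'd', 'f', 'y' }

From X → D:
  - D is a non-terminal: add FIRST(D) \ {ε} = { 'd', 'f', 'y' }
    D is not nullable, so stop
From X → A Y:
  - A is a non-terminal: add FIRST(A) \ {ε} = { 'd', 'f', 'y' }
    A is not nullable, so stop

Collecting: FIRST(X) = { 'd', 'f', 'y' }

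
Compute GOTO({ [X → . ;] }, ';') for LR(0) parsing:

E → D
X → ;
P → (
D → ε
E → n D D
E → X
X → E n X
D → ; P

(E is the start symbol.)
{ [X → ; .] }

GOTO(I, ';') = CLOSURE({ [A → αX.β] : [A → α.Xβ] ∈ I, X = ';' })

Items with dot before ';', with the dot advanced:
  [X → . ;] → [X → ; .]
Closure adds nothing (no advanced item has the dot before a non-terminal).

GOTO = { [X → ; .] }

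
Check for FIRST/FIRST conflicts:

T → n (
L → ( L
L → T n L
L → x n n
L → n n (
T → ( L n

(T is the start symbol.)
A FIRST/FIRST conflict occurs when two productions N → α and N → β for the same non-terminal have FIRST(α) ∩ FIRST(β) ≠ ∅ (with ε ∈ FIRST of a nullable right-hand side, so two nullable alternatives also conflict).

FIRST sets of the non-terminals at (or reachable through a nullable prefix from) the front of some alternative:
  FIRST(T) = { '(', 'n' }

Productions for T:
  T → n (: FIRST = { 'n' }
  T → ( L n: FIRST = { '(' }
Productions for L:
  L → ( L: FIRST = { '(' }
  L → T n L: FIRST = { '(', 'n' }
  L → x n n: FIRST = { 'x' }
  L → n n (: FIRST = { 'n' }

Conflict for L: L → ( L and L → T n L
  Overlap: { '(' }
Conflict for L: L → T n L and L → n n (
  Overlap: { 'n' }

Answer: Yes. L → '(' L / L → T n L on { '(' }; L → T n L / L → n n '(' on { 'n' }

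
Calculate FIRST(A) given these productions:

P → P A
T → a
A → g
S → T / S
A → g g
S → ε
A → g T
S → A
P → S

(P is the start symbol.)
{ 'g' }

To compute FIRST(A), examine every production with A on the left-hand side, reading each right-hand side left to right until a non-nullable symbol is reached.

From A → g:
  - g is a terminal: add 'g' and stop
From A → g g:
  - g is a terminal: add 'g' and stop
From A → g T:
  - g is a terminal: add 'g' and stop

Collecting: FIRST(A) = { 'g' }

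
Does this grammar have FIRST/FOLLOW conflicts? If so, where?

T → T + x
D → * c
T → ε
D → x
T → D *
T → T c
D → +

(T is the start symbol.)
A FIRST/FOLLOW conflict occurs when a non-terminal N has a nullable alternative N → β (β ⇒* ε) and another alternative N → α with FIRST(α) ∩ FOLLOW(N) ≠ ∅: on such a lookahead the parser cannot decide between expanding α and letting N vanish via β.

Nullable non-terminals: T.
FIRST sets used below: FIRST(T) = { '*', '+', 'c', 'x', ε }, FIRST(D) = { '*', '+', 'x' }

T: nullable alternative(s) T → ε; FOLLOW(T) = { $, '+', 'c' }
  T → T + x: FIRST \ {ε} = { '*', '+', 'c', 'x' } — overlaps FOLLOW(T) on { '+', 'c' }: CONFLICT
  T → ε: FIRST \ {ε} = { } — this is the only nullable alternative, skip
  T → D *: FIRST \ {ε} = { '*', '+', 'x' } — overlaps FOLLOW(T) on { '+' }: CONFLICT
  T → T c: FIRST \ {ε} = { '*', '+', 'c', 'x' } — overlaps FOLLOW(T) on { '+', 'c' }: CONFLICT

D has no nullable alternative, so no FIRST/FOLLOW check is needed there.

So the grammar has 3 FIRST/FOLLOW conflicts (marked CONFLICT above).

Answer: Yes. T → T '+' x with FOLLOW(T) on { '+', 'c' }; T → D '*' with FOLLOW(T) on { '+' }; T → T c with FOLLOW(T) on { '+', 'c' }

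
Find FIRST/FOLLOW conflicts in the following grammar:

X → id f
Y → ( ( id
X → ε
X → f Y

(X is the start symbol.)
No FIRST/FOLLOW conflicts.

Nullable non-terminals: X.

X: nullable alternative(s) X → ε; FOLLOW(X) = { $ }
  X → id f: FIRST \ {ε} = { 'id' } — disjoint from FOLLOW(X)
  X → ε: FIRST \ {ε} = { } — this is the only nullable alternative, skip
  X → f Y: FIRST \ {ε} = { 'f' } — disjoint from FOLLOW(X)

Y has no nullable alternative, so no FIRST/FOLLOW check is needed there.

No FIRST/FOLLOW conflicts found.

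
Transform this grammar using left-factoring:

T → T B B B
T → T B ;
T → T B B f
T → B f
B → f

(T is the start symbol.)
T → T B T'
T' → B T''
T'' → B
T'' → f
T' → ;
T → B f
B → f

Left-factoring transforms A → αβ₁ | αβ₂ into A → αA' and A' → β₁ | β₂
(α is the longest common prefix among the alternatives). Repeat until
no nonterminal has two alternatives with a common prefix.

Round 1: T has alternatives sharing prefix 'T B'. Introduce T': T → T B T'
  Add: T' → B B
  Add: T' → ;
  Add: T' → B f

Round 2: T' has alternatives sharing prefix 'B'. Introduce T'': T' → B T''
  Add: T'' → B
  Add: T'' → f

No remaining common prefixes — done.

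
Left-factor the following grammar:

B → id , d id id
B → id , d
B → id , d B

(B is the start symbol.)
Left-factoring transforms A → αβ₁ | αβ₂ into A → αA' and A' → β₁ | β₂
(α is the longest common prefix among the alternatives). Repeat until
no nonterminal has two alternatives with a common prefix.

Round 1: B has alternatives sharing prefix 'id , d'. Introduce B': B → id , d B'
  Add: B' → id id
  Add: B' → ε
  Add: B' → B

No remaining common prefixes — done.

Resulting grammar:
B → id , d B'
B' → id id
B' → ε
B' → B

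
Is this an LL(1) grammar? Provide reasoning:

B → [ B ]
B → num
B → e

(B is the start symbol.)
Yes, the grammar is LL(1).

For B:
  PREDICT(B → '[' B ']') = { '[' }
  PREDICT(B → num) = { 'num' }
  PREDICT(B → e) = { 'e' }

All predict sets are disjoint. The grammar IS LL(1).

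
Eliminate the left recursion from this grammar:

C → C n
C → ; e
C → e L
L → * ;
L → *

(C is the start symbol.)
C is directly left-recursive. The standard transformation for
  A → A α₁ | ... | A α_m | β₁ | ... | β_n
is
  A  → β₁ A' | ... | β_n A'
  A' → α₁ A' | ... | α_m A' | ε

C → ; e becomes C → ; e C'
C → e L becomes C → e L C'
C → C n becomes C' → n C'
Add C' → ε

Productions for other non-terminals are unchanged:
  L → * ;
  L → *

Resulting grammar:
C → ; e C'
C → e L C'
C' → n C'
C' → ε
L → * ;
L → *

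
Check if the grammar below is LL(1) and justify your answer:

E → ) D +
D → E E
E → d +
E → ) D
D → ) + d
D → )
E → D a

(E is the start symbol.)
Relevant sets:
  FIRST(D) = { ')', 'd' }
  FIRST(E) = { ')', 'd' }

For E:
  PREDICT(E → ')' D '+') = { ')' }
  PREDICT(E → d '+') = { 'd' }
  PREDICT(E → ')' D) = { ')' }
  PREDICT(E → D a) = { ')', 'd' }
For D:
  PREDICT(D → E E) = { ')', 'd' }
  PREDICT(D → ')' '+' d) = { ')' }
  PREDICT(D → ')') = { ')' }

Conflict found: Predict set conflict for E: { ')' }
The grammar is NOT LL(1).

Answer: No. Predict set conflict for E: { ')' }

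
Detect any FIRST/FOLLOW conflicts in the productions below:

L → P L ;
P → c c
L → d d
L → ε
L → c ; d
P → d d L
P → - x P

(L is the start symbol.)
Yes. L → P L ';' with FOLLOW(L) on { '-', 'c', 'd' }; L → d d with FOLLOW(L) on { 'd' }; L → c ';' d with FOLLOW(L) on { 'c' }

Nullable non-terminals: L.
FIRST sets used below: FIRST(P) = { '-', 'c', 'd' }

L: nullable alternative(s) L → ε; FOLLOW(L) = { $, '-', ';', 'c', 'd' }
  L → P L ;: FIRST \ {ε} = { '-', 'c', 'd' } — overlaps FOLLOW(L) on { '-', 'c', 'd' }: CONFLICT
  L → d d: FIRST \ {ε} = { 'd' } — overlaps FOLLOW(L) on { 'd' }: CONFLICT
  L → ε: FIRST \ {ε} = { } — this is the only nullable alternative, skip
  L → c ; d: FIRST \ {ε} = { 'c' } — overlaps FOLLOW(L) on { 'c' }: CONFLICT

P has no nullable alternative, so no FIRST/FOLLOW check is needed there.

So the grammar has 3 FIRST/FOLLOW conflicts (marked CONFLICT above).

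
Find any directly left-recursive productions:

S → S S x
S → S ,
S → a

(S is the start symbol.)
S → S S x: LEFT RECURSIVE (starts with S)
S → S ,: LEFT RECURSIVE (starts with S)
S → a: starts with a

The grammar has direct left recursion on: S.

Answer: Yes, S is left-recursive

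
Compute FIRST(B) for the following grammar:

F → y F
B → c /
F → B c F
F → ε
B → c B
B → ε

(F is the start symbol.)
{ 'c', ε }

To compute FIRST(B), examine every production with B on the left-hand side, reading each right-hand side left to right until a non-nullable symbol is reached.

From B → c /:
  - c is a terminal: add 'c' and stop
From B → c B:
  - c is a terminal: add 'c' and stop
From B → ε:
  - ε-production, so ε ∈ FIRST(B)

Collecting: FIRST(B) = { 'c', ε }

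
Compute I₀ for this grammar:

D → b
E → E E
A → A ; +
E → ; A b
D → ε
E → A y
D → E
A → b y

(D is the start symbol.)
{ [A → . A ; +], [A → . b y], [D → . E], [D → . b], [D → .], [D' → . D], [E → . ; A b], [E → . A y], [E → . E E] }

First, augment the grammar with D' → D
I₀ = CLOSURE({ [D' → . D] }):
  [D' → . D] has the dot before D: add [D → . b], [D → .], [D → . E]
  [D → . E] has the dot before E: add [E → . E E], [E → . ; A b], [E → . A y]
  [E → . A y] has the dot before A: add [A → . A ; +], [A → . b y]
No further items can be added.

I₀ = { [A → . A ; +], [A → . b y], [D → . E], [D → . b], [D → .], [D' → . D], [E → . ; A b], [E → . A y], [E → . E E] }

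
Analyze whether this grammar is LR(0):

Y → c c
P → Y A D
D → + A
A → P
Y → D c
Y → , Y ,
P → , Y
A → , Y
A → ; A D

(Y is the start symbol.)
Augment with Y' → Y and build the canonical LR(0) collection (I0 = CLOSURE({[Y' → . Y]}), then GOTO on every symbol after a dot until no new states appear). It has 20 states:
  I0: { [D → . + A], [Y → . , Y ,], [Y → . D c], [Y → . c c], [Y' → . Y] }  — shift
  I1: { [A → . , Y], [A → . ; A D], [A → . P], [D → + . A], [D → . + A], [P → . , Y], [P → . Y A D], [Y → . , Y ,], [Y → . D c], [Y → . c c] }  — shift
  I2: { [D → . + A], [Y → , . Y ,], [Y → . , Y ,], [Y → . D c], [Y → . c c] }  — shift
  I3: { [Y → D . c] }  — shift
  I4: { [Y' → Y .] }  — accept
  I5: { [Y → c . c] }  — shift
  I6: { [Y → c c .] }  — reduce
  I7: { [Y → D c .] }  — reduce
  I8: { [Y → , Y . ,] }  — shift
  I9: { [Y → , Y , .] }  — reduce
  I10: { [A → , . Y], [D → . + A], [P → , . Y], [Y → , . Y ,], [Y → . , Y ,], [Y → . D c], [Y → . c c] }  — shift
  I11: { [A → . , Y], [A → . ; A D], [A → . P], [A → ; . A D], [D → . + A], [P → . , Y], [P → . Y A D], [Y → . , Y ,], [Y → . D c], [Y → . c c] }  — shift
  I12: { [D → + A .] }  — reduce
  I13: { [A → P .] }  — reduce
  I14: { [A → . , Y], [A → . ; A D], [A → . P], [D → . + A], [P → . , Y], [P → . Y A D], [P → Y . A D], [Y → . , Y ,], [Y → . D c], [Y → . c c] }  — shift
  I15: { [D → . + A], [P → Y A . D] }  — shift
  I16: { [P → Y A D .] }  — reduce
  I17: { [A → ; A . D], [D → . + A] }  — shift
  I18: { [A → ; A D .] }  — reduce
  I19: { [A → , Y .], [P → , Y .], [Y → , Y . ,] }  — shift, 2 reduces

Conflict in state I19:
  Shift-reduce conflict between [A → , Y .] and [Y → , Y . ,]
So the grammar is NOT LR(0).

Answer: No. Shift-reduce conflict between [A → , Y .] and [Y → , Y . ,]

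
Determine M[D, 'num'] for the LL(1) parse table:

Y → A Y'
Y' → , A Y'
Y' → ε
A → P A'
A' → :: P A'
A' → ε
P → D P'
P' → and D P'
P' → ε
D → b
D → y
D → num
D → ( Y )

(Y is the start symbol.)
To find M[D, 'num'], we find productions for D where 'num' is in the predict set (PREDICT(N → α) = (FIRST(α) \ {ε}) ∪ (FOLLOW(N) if α ⇒* ε)).

D → b: PREDICT = { 'b' }
D → y: PREDICT = { 'y' }
D → num: PREDICT = { 'num' }
  'num' is in predict set, so this production goes in M[D, 'num']
D → ( Y ): PREDICT = { '(' }

M[D, 'num'] = D → num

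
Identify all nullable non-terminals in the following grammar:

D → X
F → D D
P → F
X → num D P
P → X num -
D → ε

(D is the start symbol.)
A non-terminal is nullable if it can derive ε (the empty string): either it has an ε-production, or it has a production whose right-hand side consists entirely of nullable non-terminals.

ε-productions: D → ε
So D is immediately nullable.
F → D D: every symbol on the right is nullable, so F is nullable too.
P → F: every symbol on the right is nullable, so P is nullable too.
No further non-terminal can be added: every production for the remaining non-terminals contains a terminal or a non-nullable non-terminal.
Nullable = { 'D', 'F', 'P' }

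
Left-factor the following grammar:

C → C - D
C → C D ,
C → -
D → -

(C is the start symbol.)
Left-factoring transforms A → αβ₁ | αβ₂ into A → αA' and A' → β₁ | β₂
(α is the longest common prefix among the alternatives). Repeat until
no nonterminal has two alternatives with a common prefix.

Round 1: C has alternatives sharing prefix 'C'. Introduce C': C → C C'
  Add: C' → - D
  Add: C' → D ,

No remaining common prefixes — done.

Resulting grammar:
C → C C'
C' → - D
C' → D ,
C → -
D → -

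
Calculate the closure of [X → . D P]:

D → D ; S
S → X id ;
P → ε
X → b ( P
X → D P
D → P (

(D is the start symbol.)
Start with: [X → . D P]
  [X → . D P] has the dot before D: add [D → . D ; S], [D → . P (]
  [D → . P (] has the dot before P: add [P → .]
No further items can be added.

CLOSURE = { [D → . D ; S], [D → . P (], [P → .], [X → . D P] }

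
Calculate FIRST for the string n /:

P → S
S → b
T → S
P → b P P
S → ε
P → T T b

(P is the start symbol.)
{ 'n' }

To compute FIRST(n /), process the symbols left to right:
Symbol n is a terminal. Add 'n' and stop.
FIRST(n /) = { 'n' }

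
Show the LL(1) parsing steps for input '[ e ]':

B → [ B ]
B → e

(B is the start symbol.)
LL(1) parsing maintains a stack (initially the start symbol over $) and the input. At each step: if the stack top is a terminal, match it against the current input token; if it is a non-terminal N, replace it with the RHS of M[N, lookahead] (the unique production whose predict set contains the lookahead).

Stack is shown with the top on the left.

Stack    Input    Action
------------------------
B $      [ e ] $  output B → [ B ]
[ B ] $  [ e ] $  match '['
B ] $    e ] $    output B → e
e ] $    e ] $    match 'e'
] $      ] $      match ']'
$        $        accept

The string is accepted.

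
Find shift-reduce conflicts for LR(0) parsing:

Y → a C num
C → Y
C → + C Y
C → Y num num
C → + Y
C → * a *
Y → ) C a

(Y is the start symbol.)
A shift-reduce conflict occurs when an LR(0) state has both:
  - a complete (reduce) item [A → α .] (dot at the end), and
  - a shift item [B → β . c γ] (dot before a terminal).

Augment with Y' → Y and build the canonical LR(0) collection (I0 = CLOSURE({[Y' → . Y]}), then GOTO on every symbol after a dot until no new states appear). It has 18 states:
  I0: { [Y → . ) C a], [Y → . a C num], [Y' → . Y] }  — shift
  I1: { [C → . * a *], [C → . + C Y], [C → . + Y], [C → . Y num num], [C → . Y], [Y → ) . C a], [Y → . ) C a], [Y → . a C num] }  — shift
  I2: { [Y' → Y .] }  — accept
  I3: { [C → . * a *], [C → . + C Y], [C → . + Y], [C → . Y num num], [C → . Y], [Y → . ) C a], [Y → . a C num], [Y → a . C num] }  — shift
  I4: { [C → * . a *] }  — shift
  I5: { [C → + . C Y], [C → + . Y], [C → . * a *], [C → . + C Y], [C → . + Y], [C → . Y num num], [C → . Y], [Y → . ) C a], [Y → . a C num] }  — shift
  I6: { [Y → a C . num] }  — shift
  I7: { [C → Y . num num], [C → Y .] }  — shift, reduce
  I8: { [C → Y num . num] }  — shift
  I9: { [C → Y num num .] }  — reduce
  I10: { [Y → a C num .] }  — reduce
  I11: { [C → + C . Y], [Y → . ) C a], [Y → . a C num] }  — shift
  I12: { [C → + Y .], [C → Y . num num], [C → Y .] }  — shift, 2 reduces
  I13: { [C → + C Y .] }  — reduce
  I14: { [C → * a . *] }  — shift
  I15: { [C → * a * .] }  — reduce
  I16: { [Y → ) C . a] }  — shift
  I17: { [Y → ) C a .] }  — reduce

I7 contains reduce item [C → Y .] and shift item [C → Y . num num] — shift-reduce conflict.
I12 contains reduce items [C → + Y .], [C → Y .] and shift item [C → Y . num num] — shift-reduce conflict.

Answer: Yes — I7: [C → Y .] vs [C → Y . num num]; I12: [C → + Y .] vs [C → Y . num num]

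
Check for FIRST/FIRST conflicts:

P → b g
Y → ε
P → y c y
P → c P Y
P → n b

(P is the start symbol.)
Productions for P:
  P → b g: FIRST = { 'b' }
  P → y c y: FIRST = { 'y' }
  P → c P Y: FIRST = { 'c' }
  P → n b: FIRST = { 'n' }
Y has only one production, so no FIRST/FIRST conflict is possible there.

All alternatives of each non-terminal have pairwise disjoint FIRST sets.

Answer: No FIRST/FIRST conflicts.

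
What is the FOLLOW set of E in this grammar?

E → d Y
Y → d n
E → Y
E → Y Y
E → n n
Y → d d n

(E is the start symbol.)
E is the start symbol, so $ ∈ FOLLOW(E).
E does not occur on any right-hand side.

Taking the union: FOLLOW(E) = { $ }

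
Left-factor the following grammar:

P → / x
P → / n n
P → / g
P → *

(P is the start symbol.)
P → / P'
P' → x
P' → n n
P' → g
P → *

Left-factoring transforms A → αβ₁ | αβ₂ into A → αA' and A' → β₁ | β₂
(α is the longest common prefix among the alternatives). Repeat until
no nonterminal has two alternatives with a common prefix.

Round 1: P has alternatives sharing prefix '/'. Introduce P': P → / P'
  Add: P' → x
  Add: P' → n n
  Add: P' → g

No remaining common prefixes — done.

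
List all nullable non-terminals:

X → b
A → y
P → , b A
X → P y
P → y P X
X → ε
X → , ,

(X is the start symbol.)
{ 'X' }

A non-terminal is nullable if it can derive ε (the empty string): either it has an ε-production, or it has a production whose right-hand side consists entirely of nullable non-terminals.

ε-productions: X → ε
So X is immediately nullable.
No further non-terminal can be added: every production for the remaining non-terminals contains a terminal or a non-nullable non-terminal.
Nullable = { 'X' }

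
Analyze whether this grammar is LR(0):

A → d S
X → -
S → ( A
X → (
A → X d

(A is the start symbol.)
A grammar is LR(0) if no state in the canonical LR(0) collection has:
  - both a shift item (dot before a terminal) and a complete item (shift-reduce conflict), or
  - two or more complete items (reduce-reduce conflict; the accept item [A' → A .] counts as a complete item here).

Augment with A' → A and build the canonical LR(0) collection (I0 = CLOSURE({[A' → . A]}), then GOTO on every symbol after a dot until no new states appear). It has 10 states:
  I0: { [A → . X d], [A → . d S], [A' → . A], [X → . (], [X → . -] }  — shift
  I1: { [X → ( .] }  — reduce
  I2: { [X → - .] }  — reduce
  I3: { [A' → A .] }  — accept
  I4: { [A → X . d] }  — shift
  I5: { [A → d . S], [S → . ( A] }  — shift
  I6: { [A → . X d], [A → . d S], [S → ( . A], [X → . (], [X → . -] }  — shift
  I7: { [A → d S .] }  — reduce
  I8: { [S → ( A .] }  — reduce
  I9: { [A → X d .] }  — reduce

Every state is either a pure shift/goto state or contains exactly one complete item and nothing to shift — no conflicts. The grammar is LR(0).

Answer: Yes, the grammar is LR(0)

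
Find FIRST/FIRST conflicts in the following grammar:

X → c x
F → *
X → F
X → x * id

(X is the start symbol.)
No FIRST/FIRST conflicts.

A FIRST/FIRST conflict occurs when two productions N → α and N → β for the same non-terminal have FIRST(α) ∩ FIRST(β) ≠ ∅ (with ε ∈ FIRST of a nullable right-hand side, so two nullable alternatives also conflict).

FIRST sets of the non-terminals at (or reachable through a nullable prefix from) the front of some alternative:
  FIRST(F) = { '*' }

Productions for X:
  X → c x: FIRST = { 'c' }
  X → F: FIRST = { '*' }
  X → x * id: FIRST = { 'x' }
F has only one production, so no FIRST/FIRST conflict is possible there.

All alternatives of each non-terminal have pairwise disjoint FIRST sets.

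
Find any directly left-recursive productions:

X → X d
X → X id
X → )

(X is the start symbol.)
X → X d: LEFT RECURSIVE (starts with X)
X → X id: LEFT RECURSIVE (starts with X)
X → ): starts with ')'

The grammar has direct left recursion on: X.

Answer: Yes, X is left-recursive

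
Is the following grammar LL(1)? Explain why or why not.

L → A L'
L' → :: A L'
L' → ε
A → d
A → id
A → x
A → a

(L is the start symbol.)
A grammar is LL(1) if for each non-terminal N with multiple productions, the predict sets of those productions are pairwise disjoint, where PREDICT(N → α) = (FIRST(α) \ {ε}) ∪ (FOLLOW(N) if α ⇒* ε).

Relevant sets:
  FOLLOW(L') = { $ }

For L':
  PREDICT(L' → :: A L') = { '::' }
  PREDICT(L' → ε) = { $ }
For A:
  PREDICT(A → d) = { 'd' }
  PREDICT(A → id) = { 'id' }
  PREDICT(A → x) = { 'x' }
  PREDICT(A → a) = { 'a' }
L has a single production, so nothing to check there.

All predict sets are disjoint. The grammar IS LL(1).

Answer: Yes, the grammar is LL(1).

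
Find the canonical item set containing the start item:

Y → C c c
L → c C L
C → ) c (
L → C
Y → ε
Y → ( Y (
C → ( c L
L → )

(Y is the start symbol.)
First, augment the grammar with Y' → Y
I₀ = CLOSURE({ [Y' → . Y] }):
  [Y' → . Y] has the dot before Y: add [Y → . C c c], [Y → .], [Y → . ( Y (]
  [Y → . C c c] has the dot before C: add [C → . ) c (], [C → . ( c L]
No further items can be added.

I₀ = { [C → . ( c L], [C → . ) c (], [Y → . ( Y (], [Y → . C c c], [Y → .], [Y' → . Y] }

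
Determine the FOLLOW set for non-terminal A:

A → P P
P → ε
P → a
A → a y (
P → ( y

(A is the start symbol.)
{ $ }

A is the start symbol, so $ ∈ FOLLOW(A).
A does not occur on any right-hand side.

Taking the union: FOLLOW(A) = { $ }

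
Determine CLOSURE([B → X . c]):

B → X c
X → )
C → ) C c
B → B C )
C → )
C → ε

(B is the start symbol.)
To compute CLOSURE, for each item [A → α.Bβ] where B is a non-terminal, add [B → .γ] for all productions B → γ; repeat for the newly added items until nothing changes.

Start with: [B → X . c]
The dot precedes the terminal c, so nothing is added.

CLOSURE = { [B → X . c] }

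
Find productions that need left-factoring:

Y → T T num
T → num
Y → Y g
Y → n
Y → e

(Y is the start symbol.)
No, left-factoring is not needed

Left-factoring is needed when two productions for the same non-terminal
share a common prefix on the right-hand side.

Productions for Y:
  Y → T T num
  Y → Y g
  Y → n
  Y → e

No common prefixes found.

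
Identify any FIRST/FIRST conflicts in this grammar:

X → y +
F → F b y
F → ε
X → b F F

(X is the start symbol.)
FIRST sets of the non-terminals at (or reachable through a nullable prefix from) the front of some alternative:
  FIRST(F) = { 'b', ε }

Productions for X:
  X → y +: FIRST = { 'y' }
  X → b F F: FIRST = { 'b' }
Productions for F:
  F → F b y: FIRST = { 'b' }
  F → ε: FIRST = { ε }

All alternatives of each non-terminal have pairwise disjoint FIRST sets.

Answer: No FIRST/FIRST conflicts.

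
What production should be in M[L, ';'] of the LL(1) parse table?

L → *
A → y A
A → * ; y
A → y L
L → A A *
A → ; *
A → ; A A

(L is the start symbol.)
L → A A *

To find M[L, ';'], we find productions for L where ';' is in the predict set (PREDICT(N → α) = (FIRST(α) \ {ε}) ∪ (FOLLOW(N) if α ⇒* ε)).

Relevant sets:
  FIRST(A) = { '*', ';', 'y' }

L → *: PREDICT = { '*' }
L → A A *: PREDICT = { '*', ';', 'y' }
  ';' is in predict set, so this production goes in M[L, ';']

M[L, ';'] = L → A A *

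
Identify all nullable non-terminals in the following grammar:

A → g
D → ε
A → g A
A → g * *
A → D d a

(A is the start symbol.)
ε-productions: D → ε
So D is immediately nullable.
No further non-terminal can be added: every production for the remaining non-terminals contains a terminal or a non-nullable non-terminal.
Nullable = { 'D' }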